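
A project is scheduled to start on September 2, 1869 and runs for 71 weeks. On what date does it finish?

January 12, 1871

Adding 71 weeks = 497 days from September 2, 1869.
September has 30 days, so 30 − 2 = 28 days remain after September 2, 1869; 497 − 28 = 469 left.
October 1869 has 31 days: 469 − 31 = 438 left.
November 1869 has 30 days: 438 − 30 = 408 left.
December 1869 has 31 days: 408 − 31 = 377 left.
January 1870 has 31 days: 377 − 31 = 346 left.
February 1870 has 28 days (1870 is not a leap year): 346 − 28 = 318 left.
March 1870 has 31 days: 318 − 31 = 287 left.
April 1870 has 30 days: 287 − 30 = 257 left.
May 1870 has 31 days: 257 − 31 = 226 left.
June 1870 has 30 days: 226 − 30 = 196 left.
July 1870 has 31 days: 196 − 31 = 165 left.
August 1870 has 31 days: 165 − 31 = 134 left.
September 1870 has 30 days: 134 − 30 = 104 left.
October 1870 has 31 days: 104 − 31 = 73 left.
November 1870 has 30 days: 73 − 30 = 43 left.
December 1870 has 31 days: 43 − 31 = 12 left.
12 days into January 1871 → January 12, 1871.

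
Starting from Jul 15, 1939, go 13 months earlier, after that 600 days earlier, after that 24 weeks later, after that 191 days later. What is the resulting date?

Counting back 13 months from July 15, 1939:
month 7 − 13 = -6, which is month 6 of year 1938 → June 1938.
Day 15 is valid in June, giving June 15, 1938.
Subtracting 600 days from June 15, 1938:
Going back 15 days from June 15, 1938 reaches the end of the previous month; 600 − 15 = 585 left.
May 1938 has 31 days: 585 − 31 = 554 left.
April 1938 has 30 days: 554 − 30 = 524 left.
March 1938 has 31 days: 524 − 31 = 493 left.
February 1938 has 28 days (1938 is not a leap year): 493 − 28 = 465 left.
January 1938 has 31 days: 465 − 31 = 434 left.
December 1937 has 31 days: 434 − 31 = 403 left.
November 1937 has 30 days: 403 − 30 = 373 left.
October 1937 has 31 days: 373 − 31 = 342 left.
September 1937 has 30 days: 342 − 30 = 312 left.
August 1937 has 31 days: 312 − 31 = 281 left.
July 1937 has 31 days: 281 − 31 = 250 left.
June 1937 has 30 days: 250 − 30 = 220 left.
May 1937 has 31 days: 220 − 31 = 189 left.
April 1937 has 30 days: 189 − 30 = 159 left.
March 1937 has 31 days: 159 − 31 = 128 left.
February 1937 has 28 days (1937 is not a leap year): 128 − 28 = 100 left.
January 1937 has 31 days: 100 − 31 = 69 left.
December 1936 has 31 days: 69 − 31 = 38 left.
November 1936 has 30 days: 38 − 30 = 8 left.
October 1936 has 31 days; 31 − 8 = 23 → October 23, 1936.
Advancing 24 weeks (= 168 days) from October 23, 1936:
October has 31 days, so 31 − 23 = 8 days remain after October 23, 1936; 168 − 8 = 160 left.
November 1936 has 30 days: 160 − 30 = 130 left.
December 1936 has 31 days: 130 − 31 = 99 left.
January 1937 has 31 days: 99 − 31 = 68 left.
February 1937 has 28 days (1937 is not a leap year): 68 − 28 = 40 left.
March 1937 has 31 days: 40 − 31 = 9 left.
9 days into April 1937 → April 9, 1937.
Adding 191 days from April 9, 1937:
April has 30 days, so 30 − 9 = 21 days remain after April 9, 1937; 191 − 21 = 170 left.
May 1937 has 31 days: 170 − 31 = 139 left.
June 1937 has 30 days: 139 − 30 = 109 left.
July 1937 has 31 days: 109 − 31 = 78 left.
August 1937 has 31 days: 78 − 31 = 47 left.
September 1937 has 30 days: 47 − 30 = 17 left.
17 days into October 1937 → October 17, 1937.

October 17, 1937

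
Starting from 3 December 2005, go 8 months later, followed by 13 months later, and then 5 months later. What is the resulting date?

Counting forward 8 months from December 3, 2005:
month 12 + 8 = 20, which is month 8 of year 2006 → August 2006.
Day 3 is valid in August, giving August 3, 2006.
Counting forward 13 months from August 3, 2006:
month 8 + 13 = 21, which is month 9 of year 2007 → September 2007.
Day 3 is valid in September, giving September 3, 2007.
Advancing 5 months from September 3, 2007:
month 9 + 5 = 14, which is month 2 of year 2008 → February 2008.
Day 3 is valid in February, giving February 3, 2008.

February 3, 2008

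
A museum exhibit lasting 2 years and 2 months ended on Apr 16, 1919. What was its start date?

Subtracting 2 years and 2 months from April 16, 1919.
-2 years → 1917; month 4 − 2 = 2 → February 1917.
Day 16 is valid in February, giving February 16, 1917.

February 16, 1917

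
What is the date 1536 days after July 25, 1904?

Adding 1536 days from July 25, 1904.
July has 31 days, so 31 − 25 = 6 days remain after July 25, 1904; 1536 − 6 = 1530 left.
August 1904 has 31 days: 1530 − 31 = 1499 left.
September 1904 has 30 days: 1499 − 30 = 1469 left.
October 1904 has 31 days: 1469 − 31 = 1438 left.
November 1904 has 30 days: 1438 − 30 = 1408 left.
December 1904 has 31 days: 1408 − 31 = 1377 left.
January 1905 has 31 days: 1377 − 31 = 1346 left.
February 1905 has 28 days (1905 is not a leap year): 1346 − 28 = 1318 left.
March 1905 has 31 days: 1318 − 31 = 1287 left.
April 1905 has 30 days: 1287 − 30 = 1257 left.
May 1905 has 31 days: 1257 − 31 = 1226 left.
June 1905 has 30 days: 1226 − 30 = 1196 left.
July 1905 has 31 days: 1196 − 31 = 1165 left.
August 1905 has 31 days: 1165 − 31 = 1134 left.
September 1905 has 30 days: 1134 − 30 = 1104 left.
October 1905 has 31 days: 1104 − 31 = 1073 left.
November 1905 has 30 days: 1073 − 30 = 1043 left.
December 1905 has 31 days: 1043 − 31 = 1012 left.
January 1906 has 31 days: 1012 − 31 = 981 left.
February 1906 has 28 days (1906 is not a leap year): 981 − 28 = 953 left.
March 1906 has 31 days: 953 − 31 = 922 left.
April 1906 has 30 days: 922 − 30 = 892 left.
May 1906 has 31 days: 892 − 31 = 861 left.
June 1906 has 30 days: 861 − 30 = 831 left.
July 1906 has 31 days: 831 − 31 = 800 left.
August 1906 has 31 days: 800 − 31 = 769 left.
September 1906 has 30 days: 769 − 30 = 739 left.
October 1906 has 31 days: 739 − 31 = 708 left.
November 1906 has 30 days: 708 − 30 = 678 left.
December 1906 has 31 days: 678 − 31 = 647 left.
January 1907 has 31 days: 647 − 31 = 616 left.
February 1907 has 28 days (1907 is not a leap year): 616 − 28 = 588 left.
March 1907 has 31 days: 588 − 31 = 557 left.
April 1907 has 30 days: 557 − 30 = 527 left.
May 1907 has 31 days: 527 − 31 = 496 left.
June 1907 has 30 days: 496 − 30 = 466 left.
July 1907 has 31 days: 466 − 31 = 435 left.
August 1907 has 31 days: 435 − 31 = 404 left.
September 1907 has 30 days: 404 − 30 = 374 left.
October 1907 has 31 days: 374 − 31 = 343 left.
November 1907 has 30 days: 343 − 30 = 313 left.
December 1907 has 31 days: 313 − 31 = 282 left.
January 1908 has 31 days: 282 − 31 = 251 left.
February 1908 has 29 days (1908 is a leap year): 251 − 29 = 222 left.
March 1908 has 31 days: 222 − 31 = 191 left.
April 1908 has 30 days: 191 − 30 = 161 left.
May 1908 has 31 days: 161 − 31 = 130 left.
June 1908 has 30 days: 130 − 30 = 100 left.
July 1908 has 31 days: 100 − 31 = 69 left.
August 1908 has 31 days: 69 − 31 = 38 left.
September 1908 has 30 days: 38 − 30 = 8 left.
8 days into October 1908 → October 8, 1908.

October 8, 1908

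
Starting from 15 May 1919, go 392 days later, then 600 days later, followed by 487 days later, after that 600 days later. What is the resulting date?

Advancing 392 days from May 15, 1919:
May has 31 days, so 31 − 15 = 16 days remain after May 15, 1919; 392 − 16 = 376 left.
June 1919 has 30 days: 376 − 30 = 346 left.
July 1919 has 31 days: 346 − 31 = 315 left.
August 1919 has 31 days: 315 − 31 = 284 left.
September 1919 has 30 days: 284 − 30 = 254 left.
October 1919 has 31 days: 254 − 31 = 223 left.
November 1919 has 30 days: 223 − 30 = 193 left.
December 1919 has 31 days: 193 − 31 = 162 left.
January 1920 has 31 days: 162 − 31 = 131 left.
February 1920 has 29 days (1920 is a leap year): 131 − 29 = 102 left.
March 1920 has 31 days: 102 − 31 = 71 left.
April 1920 has 30 days: 71 − 30 = 41 left.
May 1920 has 31 days: 41 − 31 = 10 left.
10 days into June 1920 → June 10, 1920.
Advancing 600 days from June 10, 1920:
June has 30 days, so 30 − 10 = 20 days remain after June 10, 1920; 600 − 20 = 580 left.
July 1920 has 31 days: 580 − 31 = 549 left.
August 1920 has 31 days: 549 − 31 = 518 left.
September 1920 has 30 days: 518 − 30 = 488 left.
October 1920 has 31 days: 488 − 31 = 457 left.
November 1920 has 30 days: 457 − 30 = 427 left.
December 1920 has 31 days: 427 − 31 = 396 left.
January 1921 has 31 days: 396 − 31 = 365 left.
February 1921 has 28 days (1921 is not a leap year): 365 − 28 = 337 left.
March 1921 has 31 days: 337 − 31 = 306 left.
April 1921 has 30 days: 306 − 30 = 276 left.
May 1921 has 31 days: 276 − 31 = 245 left.
June 1921 has 30 days: 245 − 30 = 215 left.
July 1921 has 31 days: 215 − 31 = 184 left.
August 1921 has 31 days: 184 − 31 = 153 left.
September 1921 has 30 days: 153 − 30 = 123 left.
October 1921 has 31 days: 123 − 31 = 92 left.
November 1921 has 30 days: 92 − 30 = 62 left.
December 1921 has 31 days: 62 − 31 = 31 left.
31 days into January 1922 → January 31, 1922.
Adding 487 days from January 31, 1922:
January has 31 days, so 31 − 31 = 0 days remain after January 31, 1922; 487 − 0 = 487 left.
February 1922 has 28 days (1922 is not a leap year): 487 − 28 = 459 left.
March 1922 has 31 days: 459 − 31 = 428 left.
April 1922 has 30 days: 428 − 30 = 398 left.
May 1922 has 31 days: 398 − 31 = 367 left.
June 1922 has 30 days: 367 − 30 = 337 left.
July 1922 has 31 days: 337 − 31 = 306 left.
August 1922 has 31 days: 306 − 31 = 275 left.
September 1922 has 30 days: 275 − 30 = 245 left.
October 1922 has 31 days: 245 − 31 = 214 left.
November 1922 has 30 days: 214 − 30 = 184 left.
December 1922 has 31 days: 184 − 31 = 153 left.
January 1923 has 31 days: 153 − 31 = 122 left.
February 1923 has 28 days (1923 is not a leap year): 122 − 28 = 94 left.
March 1923 has 31 days: 94 − 31 = 63 left.
April 1923 has 30 days: 63 − 30 = 33 left.
May 1923 has 31 days: 33 − 31 = 2 left.
2 days into June 1923 → June 2, 1923.
Advancing 600 days from June 2, 1923:
June has 30 days, so 30 − 2 = 28 days remain after June 2, 1923; 600 − 28 = 572 left.
July 1923 has 31 days: 572 − 31 = 541 left.
August 1923 has 31 days: 541 − 31 = 510 left.
September 1923 has 30 days: 510 − 30 = 480 left.
October 1923 has 31 days: 480 − 31 = 449 left.
November 1923 has 30 days: 449 − 30 = 419 left.
December 1923 has 31 days: 419 − 31 = 388 left.
January 1924 has 31 days: 388 − 31 = 357 left.
February 1924 has 29 days (1924 is a leap year): 357 − 29 = 328 left.
March 1924 has 31 days: 328 − 31 = 297 left.
April 1924 has 30 days: 297 − 30 = 267 left.
May 1924 has 31 days: 267 − 31 = 236 left.
June 1924 has 30 days: 236 − 30 = 206 left.
July 1924 has 31 days: 206 − 31 = 175 left.
August 1924 has 31 days: 175 − 31 = 144 left.
September 1924 has 30 days: 144 − 30 = 114 left.
October 1924 has 31 days: 114 − 31 = 83 left.
November 1924 has 30 days: 83 − 30 = 53 left.
December 1924 has 31 days: 53 − 31 = 22 left.
22 days into January 1925 → January 22, 1925.

January 22, 1925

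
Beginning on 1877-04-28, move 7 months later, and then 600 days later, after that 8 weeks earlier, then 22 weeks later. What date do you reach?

Adding 7 months from April 28, 1877:
month 4 + 7 = 11 → November 1877.
Day 28 is valid in November, giving November 28, 1877.
Adding 600 days from November 28, 1877:
November has 30 days, so 30 − 28 = 2 days remain after November 28, 1877; 600 − 2 = 598 left.
December 1877 has 31 days: 598 − 31 = 567 left.
January 1878 has 31 days: 567 − 31 = 536 left.
February 1878 has 28 days (1878 is not a leap year): 536 − 28 = 508 left.
March 1878 has 31 days: 508 − 31 = 477 left.
April 1878 has 30 days: 477 − 30 = 447 left.
May 1878 has 31 days: 447 − 31 = 416 left.
June 1878 has 30 days: 416 − 30 = 386 left.
July 1878 has 31 days: 386 − 31 = 355 left.
August 1878 has 31 days: 355 − 31 = 324 left.
September 1878 has 30 days: 324 − 30 = 294 left.
October 1878 has 31 days: 294 − 31 = 263 left.
November 1878 has 30 days: 263 − 30 = 233 left.
December 1878 has 31 days: 233 − 31 = 202 left.
January 1879 has 31 days: 202 − 31 = 171 left.
February 1879 has 28 days (1879 is not a leap year): 171 − 28 = 143 left.
March 1879 has 31 days: 143 − 31 = 112 left.
April 1879 has 30 days: 112 − 30 = 82 left.
May 1879 has 31 days: 82 − 31 = 51 left.
June 1879 has 30 days: 51 − 30 = 21 left.
21 days into July 1879 → July 21, 1879.
Subtracting 8 weeks (= 56 days) from July 21, 1879:
Going back 21 days from July 21, 1879 reaches the end of the previous month; 56 − 21 = 35 left.
June 1879 has 30 days: 35 − 30 = 5 left.
May 1879 has 31 days; 31 − 5 = 26 → May 26, 1879.
Counting forward 22 weeks (= 154 days) from May 26, 1879:
May has 31 days, so 31 − 26 = 5 days remain after May 26, 1879; 154 − 5 = 149 left.
June 1879 has 30 days: 149 − 30 = 119 left.
July 1879 has 31 days: 119 − 31 = 88 left.
August 1879 has 31 days: 88 − 31 = 57 left.
September 1879 has 30 days: 57 − 30 = 27 left.
27 days into October 1879 → October 27, 1879.

October 27, 1879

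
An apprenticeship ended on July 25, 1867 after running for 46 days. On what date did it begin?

Subtracting 46 days from July 25, 1867.
Going back 25 days from July 25, 1867 reaches the end of the previous month; 46 − 25 = 21 left.
June 1867 has 30 days; 30 − 21 = 9 → June 9, 1867.

June 9, 1867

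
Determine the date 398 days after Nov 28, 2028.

Advancing 398 days from November 28, 2028.
November has 30 days, so 30 − 28 = 2 days remain after November 28, 2028; 398 − 2 = 396 left.
December 2028 has 31 days: 396 − 31 = 365 left.
January 2029 has 31 days: 365 − 31 = 334 left.
February 2029 has 28 days (2029 is not a leap year): 334 − 28 = 306 left.
March 2029 has 31 days: 306 − 31 = 275 left.
April 2029 has 30 days: 275 − 30 = 245 left.
May 2029 has 31 days: 245 − 31 = 214 left.
June 2029 has 30 days: 214 − 30 = 184 left.
July 2029 has 31 days: 184 − 31 = 153 left.
August 2029 has 31 days: 153 − 31 = 122 left.
September 2029 has 30 days: 122 − 30 = 92 left.
October 2029 has 31 days: 92 − 31 = 61 left.
November 2029 has 30 days: 61 − 30 = 31 left.
31 days into December 2029 → December 31, 2029.

December 31, 2029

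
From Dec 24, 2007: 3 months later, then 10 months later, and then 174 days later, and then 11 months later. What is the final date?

June 17, 2010

Advancing 3 months from December 24, 2007:
month 12 + 3 = 15, which is month 3 of year 2008 → March 2008.
Day 24 is valid in March, giving March 24, 2008.
Adding 10 months from March 24, 2008:
month 3 + 10 = 13, which is month 1 of year 2009 → January 2009.
Day 24 is valid in January, giving January 24, 2009.
Adding 174 days from January 24, 2009:
January has 31 days, so 31 − 24 = 7 days remain after January 24, 2009; 174 − 7 = 167 left.
February 2009 has 28 days (2009 is not a leap year): 167 − 28 = 139 left.
March 2009 has 31 days: 139 − 31 = 108 left.
April 2009 has 30 days: 108 − 30 = 78 left.
May 2009 has 31 days: 78 − 31 = 47 left.
June 2009 has 30 days: 47 − 30 = 17 left.
17 days into July 2009 → July 17, 2009.
Counting forward 11 months from July 17, 2009:
month 7 + 11 = 18, which is month 6 of year 2010 → June 2010.
Day 17 is valid in June, giving June 17, 2010.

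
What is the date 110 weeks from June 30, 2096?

Counting forward 110 weeks = 770 days from June 30, 2096.
June has 30 days, so 30 − 30 = 0 days remain after June 30, 2096; 770 − 0 = 770 left.
July 2096 has 31 days: 770 − 31 = 739 left.
August 2096 has 31 days: 739 − 31 = 708 left.
September 2096 has 30 days: 708 − 30 = 678 left.
October 2096 has 31 days: 678 − 31 = 647 left.
November 2096 has 30 days: 647 − 30 = 617 left.
December 2096 has 31 days: 617 − 31 = 586 left.
January 2097 has 31 days: 586 − 31 = 555 left.
February 2097 has 28 days (2097 is not a leap year): 555 − 28 = 527 left.
March 2097 has 31 days: 527 − 31 = 496 left.
April 2097 has 30 days: 496 − 30 = 466 left.
May 2097 has 31 days: 466 − 31 = 435 left.
June 2097 has 30 days: 435 − 30 = 405 left.
July 2097 has 31 days: 405 − 31 = 374 left.
August 2097 has 31 days: 374 − 31 = 343 left.
September 2097 has 30 days: 343 − 30 = 313 left.
October 2097 has 31 days: 313 − 31 = 282 left.
November 2097 has 30 days: 282 − 30 = 252 left.
December 2097 has 31 days: 252 − 31 = 221 left.
January 2098 has 31 days: 221 − 31 = 190 left.
February 2098 has 28 days (2098 is not a leap year): 190 − 28 = 162 left.
March 2098 has 31 days: 162 − 31 = 131 left.
April 2098 has 30 days: 131 − 30 = 101 left.
May 2098 has 31 days: 101 − 31 = 70 left.
June 2098 has 30 days: 70 − 30 = 40 left.
July 2098 has 31 days: 40 − 31 = 9 left.
9 days into August 2098 → August 9, 2098.

August 9, 2098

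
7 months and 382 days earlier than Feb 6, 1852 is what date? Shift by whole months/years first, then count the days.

Going back 7 months and 382 days from February 6, 1852: first the month/year part, then the days.
month 2 − 7 = -5, which is month 7 of year 1851 → July 1851.
Day 6 is valid in July, giving July 6, 1851.
Now subtract 382 days from July 6, 1851.
Going back 6 days from July 6, 1851 reaches the end of the previous month; 382 − 6 = 376 left.
June 1851 has 30 days: 376 − 30 = 346 left.
May 1851 has 31 days: 346 − 31 = 315 left.
April 1851 has 30 days: 315 − 30 = 285 left.
March 1851 has 31 days: 285 − 31 = 254 left.
February 1851 has 28 days (1851 is not a leap year): 254 − 28 = 226 left.
January 1851 has 31 days: 226 − 31 = 195 left.
December 1850 has 31 days: 195 − 31 = 164 left.
November 1850 has 30 days: 164 − 30 = 134 left.
October 1850 has 31 days: 134 − 31 = 103 left.
September 1850 has 30 days: 103 − 30 = 73 left.
August 1850 has 31 days: 73 − 31 = 42 left.
July 1850 has 31 days: 42 − 31 = 11 left.
June 1850 has 30 days; 30 − 11 = 19 → June 19, 1850.

June 19, 1850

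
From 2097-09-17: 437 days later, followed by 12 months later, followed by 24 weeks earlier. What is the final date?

June 13, 2099

Adding 437 days from September 17, 2097:
September has 30 days, so 30 − 17 = 13 days remain after September 17, 2097; 437 − 13 = 424 left.
October 2097 has 31 days: 424 − 31 = 393 left.
November 2097 has 30 days: 393 − 30 = 363 left.
December 2097 has 31 days: 363 − 31 = 332 left.
January 2098 has 31 days: 332 − 31 = 301 left.
February 2098 has 28 days (2098 is not a leap year): 301 − 28 = 273 left.
March 2098 has 31 days: 273 − 31 = 242 left.
April 2098 has 30 days: 242 − 30 = 212 left.
May 2098 has 31 days: 212 − 31 = 181 left.
June 2098 has 30 days: 181 − 30 = 151 left.
July 2098 has 31 days: 151 − 31 = 120 left.
August 2098 has 31 days: 120 − 31 = 89 left.
September 2098 has 30 days: 89 − 30 = 59 left.
October 2098 has 31 days: 59 − 31 = 28 left.
28 days into November 2098 → November 28, 2098.
Adding 12 months from November 28, 2098:
month 11 + 12 = 23, which is month 11 of year 2099 → November 2099.
Day 28 is valid in November, giving November 28, 2099.
Subtracting 24 weeks (= 168 days) from November 28, 2099:
Going back 28 days from November 28, 2099 reaches the end of the previous month; 168 − 28 = 140 left.
October 2099 has 31 days: 140 − 31 = 109 left.
September 2099 has 30 days: 109 − 30 = 79 left.
August 2099 has 31 days: 79 − 31 = 48 left.
July 2099 has 31 days: 48 − 31 = 17 left.
June 2099 has 30 days; 30 − 17 = 13 → June 13, 2099.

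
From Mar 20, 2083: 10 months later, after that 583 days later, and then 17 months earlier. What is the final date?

March 25, 2084

Counting forward 10 months from March 20, 2083:
month 3 + 10 = 13, which is month 1 of year 2084 → January 2084.
Day 20 is valid in January, giving January 20, 2084.
Adding 583 days from January 20, 2084:
January has 31 days, so 31 − 20 = 11 days remain after January 20, 2084; 583 − 11 = 572 left.
February 2084 has 29 days (2084 is a leap year): 572 − 29 = 543 left.
March 2084 has 31 days: 543 − 31 = 512 left.
April 2084 has 30 days: 512 − 30 = 482 left.
May 2084 has 31 days: 482 − 31 = 451 left.
June 2084 has 30 days: 451 − 30 = 421 left.
July 2084 has 31 days: 421 − 31 = 390 left.
August 2084 has 31 days: 390 − 31 = 359 left.
September 2084 has 30 days: 359 − 30 = 329 left.
October 2084 has 31 days: 329 − 31 = 298 left.
November 2084 has 30 days: 298 − 30 = 268 left.
December 2084 has 31 days: 268 − 31 = 237 left.
January 2085 has 31 days: 237 − 31 = 206 left.
February 2085 has 28 days (2085 is not a leap year): 206 − 28 = 178 left.
March 2085 has 31 days: 178 − 31 = 147 left.
April 2085 has 30 days: 147 − 30 = 117 left.
May 2085 has 31 days: 117 − 31 = 86 left.
June 2085 has 30 days: 86 − 30 = 56 left.
July 2085 has 31 days: 56 − 31 = 25 left.
25 days into August 2085 → August 25, 2085.
Counting back 17 months from August 25, 2085:
month 8 − 17 = -9, which is month 3 of year 2084 → March 2084.
Day 25 is valid in March, giving March 25, 2084.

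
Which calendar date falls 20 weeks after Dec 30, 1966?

May 19, 1967

Adding 20 weeks = 140 days from December 30, 1966.
December has 31 days, so 31 − 30 = 1 day remains after December 30, 1966; 140 − 1 = 139 left.
January 1967 has 31 days: 139 − 31 = 108 left.
February 1967 has 28 days (1967 is not a leap year): 108 − 28 = 80 left.
March 1967 has 31 days: 80 − 31 = 49 left.
April 1967 has 30 days: 49 − 30 = 19 left.
19 days into May 1967 → May 19, 1967.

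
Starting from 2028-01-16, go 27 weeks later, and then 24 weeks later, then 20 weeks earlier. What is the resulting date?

August 20, 2028

Advancing 27 weeks (= 189 days) from January 16, 2028:
January has 31 days, so 31 − 16 = 15 days remain after January 16, 2028; 189 − 15 = 174 left.
February 2028 has 29 days (2028 is a leap year): 174 − 29 = 145 left.
March 2028 has 31 days: 145 − 31 = 114 left.
April 2028 has 30 days: 114 − 30 = 84 left.
May 2028 has 31 days: 84 − 31 = 53 left.
June 2028 has 30 days: 53 − 30 = 23 left.
23 days into July 2028 → July 23, 2028.
Counting forward 24 weeks (= 168 days) from July 23, 2028:
July has 31 days, so 31 − 23 = 8 days remain after July 23, 2028; 168 − 8 = 160 left.
August 2028 has 31 days: 160 − 31 = 129 left.
September 2028 has 30 days: 129 − 30 = 99 left.
October 2028 has 31 days: 99 − 31 = 68 left.
November 2028 has 30 days: 68 − 30 = 38 left.
December 2028 has 31 days: 38 − 31 = 7 left.
7 days into January 2029 → January 7, 2029.
Subtracting 20 weeks (= 140 days) from January 7, 2029:
Going back 7 days from January 7, 2029 reaches the end of the previous month; 140 − 7 = 133 left.
December 2028 has 31 days: 133 − 31 = 102 left.
November 2028 has 30 days: 102 − 30 = 72 left.
October 2028 has 31 days: 72 − 31 = 41 left.
September 2028 has 30 days: 41 − 30 = 11 left.
August 2028 has 31 days; 31 − 11 = 20 → August 20, 2028.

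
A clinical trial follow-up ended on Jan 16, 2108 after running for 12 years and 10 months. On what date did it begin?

March 16, 2095

Counting back 12 years and 10 months from January 16, 2108.
-12 years → 2096; month 1 − 10 = -9, which is month 3 of year 2095 → March 2095.
Day 16 is valid in March, giving March 16, 2095.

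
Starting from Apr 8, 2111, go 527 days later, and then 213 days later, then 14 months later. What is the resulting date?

Adding 527 days from April 8, 2111:
April has 30 days, so 30 − 8 = 22 days remain after April 8, 2111; 527 − 22 = 505 left.
May 2111 has 31 days: 505 − 31 = 474 left.
June 2111 has 30 days: 474 − 30 = 444 left.
July 2111 has 31 days: 444 − 31 = 413 left.
August 2111 has 31 days: 413 − 31 = 382 left.
September 2111 has 30 days: 382 − 30 = 352 left.
October 2111 has 31 days: 352 − 31 = 321 left.
November 2111 has 30 days: 321 − 30 = 291 left.
December 2111 has 31 days: 291 − 31 = 260 left.
January 2112 has 31 days: 260 − 31 = 229 left.
February 2112 has 29 days (2112 is a leap year): 229 − 29 = 200 left.
March 2112 has 31 days: 200 − 31 = 169 left.
April 2112 has 30 days: 169 − 30 = 139 left.
May 2112 has 31 days: 139 − 31 = 108 left.
June 2112 has 30 days: 108 − 30 = 78 left.
July 2112 has 31 days: 78 − 31 = 47 left.
August 2112 has 31 days: 47 − 31 = 16 left.
16 days into September 2112 → September 16, 2112.
Counting forward 213 days from September 16, 2112:
September has 30 days, so 30 − 16 = 14 days remain after September 16, 2112; 213 − 14 = 199 left.
October 2112 has 31 days: 199 − 31 = 168 left.
November 2112 has 30 days: 168 − 30 = 138 left.
December 2112 has 31 days: 138 − 31 = 107 left.
January 2113 has 31 days: 107 − 31 = 76 left.
February 2113 has 28 days (2113 is not a leap year): 76 − 28 = 48 left.
March 2113 has 31 days: 48 − 31 = 17 left.
17 days into April 2113 → April 17, 2113.
Advancing 14 months from April 17, 2113:
month 4 + 14 = 18, which is month 6 of year 2114 → June 2114.
Day 17 is valid in June, giving June 17, 2114.

June 17, 2114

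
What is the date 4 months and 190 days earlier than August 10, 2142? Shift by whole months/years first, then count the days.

Going back 4 months and 190 days from August 10, 2142: first the month/year part, then the days.
month 8 − 4 = 4 → April 2142.
Day 10 is valid in April, giving April 10, 2142.
Now subtract 190 days from April 10, 2142.
Going back 10 days from April 10, 2142 reaches the end of the previous month; 190 − 10 = 180 left.
March 2142 has 31 days: 180 − 31 = 149 left.
February 2142 has 28 days (2142 is not a leap year): 149 − 28 = 121 left.
January 2142 has 31 days: 121 − 31 = 90 left.
December 2141 has 31 days: 90 − 31 = 59 left.
November 2141 has 30 days: 59 − 30 = 29 left.
October 2141 has 31 days; 31 − 29 = 2 → October 2, 2141.

October 2, 2141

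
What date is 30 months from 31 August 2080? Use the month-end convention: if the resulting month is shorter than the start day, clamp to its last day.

Counting forward 30 months from August 31, 2080.
month 8 + 30 = 38, which is month 2 of year 2083 → February 2083.
February 2083 has only 28 days (2083 is not a leap year — relevant if February), and the start was day 31, so the date clamps to February 28, 2083.

February 28, 2083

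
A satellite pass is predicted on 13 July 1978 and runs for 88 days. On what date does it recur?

Counting forward 88 days from July 13, 1978.
July has 31 days, so 31 − 13 = 18 days remain after July 13, 1978; 88 − 18 = 70 left.
August 1978 has 31 days: 70 − 31 = 39 left.
September 1978 has 30 days: 39 − 30 = 9 left.
9 days into October 1978 → October 9, 1978.

October 9, 1978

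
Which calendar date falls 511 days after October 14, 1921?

Adding 511 days from October 14, 1921.
October has 31 days, so 31 − 14 = 17 days remain after October 14, 1921; 511 − 17 = 494 left.
November 1921 has 30 days: 494 − 30 = 464 left.
December 1921 has 31 days: 464 − 31 = 433 left.
January 1922 has 31 days: 433 − 31 = 402 left.
February 1922 has 28 days (1922 is not a leap year): 402 − 28 = 374 left.
March 1922 has 31 days: 374 − 31 = 343 left.
April 1922 has 30 days: 343 − 30 = 313 left.
May 1922 has 31 days: 313 − 31 = 282 left.
June 1922 has 30 days: 282 − 30 = 252 left.
July 1922 has 31 days: 252 − 31 = 221 left.
August 1922 has 31 days: 221 − 31 = 190 left.
September 1922 has 30 days: 190 − 30 = 160 left.
October 1922 has 31 days: 160 − 31 = 129 left.
November 1922 has 30 days: 129 − 30 = 99 left.
December 1922 has 31 days: 99 − 31 = 68 left.
January 1923 has 31 days: 68 − 31 = 37 left.
February 1923 has 28 days (1923 is not a leap year): 37 − 28 = 9 left.
9 days into March 1923 → March 9, 1923.

March 9, 1923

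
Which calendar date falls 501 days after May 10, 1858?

Adding 501 days from May 10, 1858.
May has 31 days, so 31 − 10 = 21 days remain after May 10, 1858; 501 − 21 = 480 left.
June 1858 has 30 days: 480 − 30 = 450 left.
July 1858 has 31 days: 450 − 31 = 419 left.
August 1858 has 31 days: 419 − 31 = 388 left.
September 1858 has 30 days: 388 − 30 = 358 left.
October 1858 has 31 days: 358 − 31 = 327 left.
November 1858 has 30 days: 327 − 30 = 297 left.
December 1858 has 31 days: 297 − 31 = 266 left.
January 1859 has 31 days: 266 − 31 = 235 left.
February 1859 has 28 days (1859 is not a leap year): 235 − 28 = 207 left.
March 1859 has 31 days: 207 − 31 = 176 left.
April 1859 has 30 days: 176 − 30 = 146 left.
May 1859 has 31 days: 146 − 31 = 115 left.
June 1859 has 30 days: 115 − 30 = 85 left.
July 1859 has 31 days: 85 − 31 = 54 left.
August 1859 has 31 days: 54 − 31 = 23 left.
23 days into September 1859 → September 23, 1859.

September 23, 1859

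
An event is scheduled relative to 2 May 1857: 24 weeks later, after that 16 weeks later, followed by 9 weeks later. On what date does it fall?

Counting forward 24 weeks (= 168 days) from May 2, 1857:
May has 31 days, so 31 − 2 = 29 days remain after May 2, 1857; 168 − 29 = 139 left.
June 1857 has 30 days: 139 − 30 = 109 left.
July 1857 has 31 days: 109 − 31 = 78 left.
August 1857 has 31 days: 78 − 31 = 47 left.
September 1857 has 30 days: 47 − 30 = 17 left.
17 days into October 1857 → October 17, 1857.
Advancing 16 weeks (= 112 days) from October 17, 1857:
October has 31 days, so 31 − 17 = 14 days remain after October 17, 1857; 112 − 14 = 98 left.
November 1857 has 30 days: 98 − 30 = 68 left.
December 1857 has 31 days: 68 − 31 = 37 left.
January 1858 has 31 days: 37 − 31 = 6 left.
6 days into February 1858 → February 6, 1858.
Adding 9 weeks (= 63 days) from February 6, 1858:
February has 28 days, so 28 − 6 = 22 days remain after February 6, 1858; 63 − 22 = 41 left.
March 1858 has 31 days: 41 − 31 = 10 left.
10 days into April 1858 → April 10, 1858.

April 10, 1858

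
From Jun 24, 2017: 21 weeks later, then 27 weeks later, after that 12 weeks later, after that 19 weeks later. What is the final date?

December 29, 2018

Counting forward 21 weeks (= 147 days) from June 24, 2017:
June has 30 days, so 30 − 24 = 6 days remain after June 24, 2017; 147 − 6 = 141 left.
July 2017 has 31 days: 141 − 31 = 110 left.
August 2017 has 31 days: 110 − 31 = 79 left.
September 2017 has 30 days: 79 − 30 = 49 left.
October 2017 has 31 days: 49 − 31 = 18 left.
18 days into November 2017 → November 18, 2017.
Advancing 27 weeks (= 189 days) from November 18, 2017:
November has 30 days, so 30 − 18 = 12 days remain after November 18, 2017; 189 − 12 = 177 left.
December 2017 has 31 days: 177 − 31 = 146 left.
January 2018 has 31 days: 146 − 31 = 115 left.
February 2018 has 28 days (2018 is not a leap year): 115 − 28 = 87 left.
March 2018 has 31 days: 87 − 31 = 56 left.
April 2018 has 30 days: 56 − 30 = 26 left.
26 days into May 2018 → May 26, 2018.
Counting forward 12 weeks (= 84 days) from May 26, 2018:
May has 31 days, so 31 − 26 = 5 days remain after May 26, 2018; 84 − 5 = 79 left.
June 2018 has 30 days: 79 − 30 = 49 left.
July 2018 has 31 days: 49 − 31 = 18 left.
18 days into August 2018 → August 18, 2018.
Advancing 19 weeks (= 133 days) from August 18, 2018:
August has 31 days, so 31 − 18 = 13 days remain after August 18, 2018; 133 − 13 = 120 left.
September 2018 has 30 days: 120 − 30 = 90 left.
October 2018 has 31 days: 90 − 31 = 59 left.
November 2018 has 30 days: 59 − 30 = 29 left.
29 days into December 2018 → December 29, 2018.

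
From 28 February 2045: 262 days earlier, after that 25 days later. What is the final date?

July 6, 2044

Going back 262 days from February 28, 2045:
Going back 28 days from February 28, 2045 reaches the end of the previous month; 262 − 28 = 234 left.
January 2045 has 31 days: 234 − 31 = 203 left.
December 2044 has 31 days: 203 − 31 = 172 left.
November 2044 has 30 days: 172 − 30 = 142 left.
October 2044 has 31 days: 142 − 31 = 111 left.
September 2044 has 30 days: 111 − 30 = 81 left.
August 2044 has 31 days: 81 − 31 = 50 left.
July 2044 has 31 days: 50 − 31 = 19 left.
June 2044 has 30 days; 30 − 19 = 11 → June 11, 2044.
Counting forward 25 days from June 11, 2044:
June has 30 days, so 30 − 11 = 19 days remain after June 11, 2044; 25 − 19 = 6 left.
6 days into July 2044 → July 6, 2044.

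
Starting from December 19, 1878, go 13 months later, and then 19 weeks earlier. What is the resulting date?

Advancing 13 months from December 19, 1878:
month 12 + 13 = 25, which is month 1 of year 1880 → January 1880.
Day 19 is valid in January, giving January 19, 1880.
Subtracting 19 weeks (= 133 days) from January 19, 1880:
Going back 19 days from January 19, 1880 reaches the end of the previous month; 133 − 19 = 114 left.
December 1879 has 31 days: 114 − 31 = 83 left.
November 1879 has 30 days: 83 − 30 = 53 left.
October 1879 has 31 days: 53 − 31 = 22 left.
September 1879 has 30 days; 30 − 22 = 8 → September 8, 1879.

September 8, 1879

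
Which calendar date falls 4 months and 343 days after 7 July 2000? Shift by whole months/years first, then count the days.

Advancing 4 months and 343 days from July 7, 2000: first the month/year part, then the days.
month 7 + 4 = 11 → November 2000.
Day 7 is valid in November, giving November 7, 2000.
Now add 343 days from November 7, 2000.
November has 30 days, so 30 − 7 = 23 days remain after November 7, 2000; 343 − 23 = 320 left.
December 2000 has 31 days: 320 − 31 = 289 left.
January 2001 has 31 days: 289 − 31 = 258 left.
February 2001 has 28 days (2001 is not a leap year): 258 − 28 = 230 left.
March 2001 has 31 days: 230 − 31 = 199 left.
April 2001 has 30 days: 199 − 30 = 169 left.
May 2001 has 31 days: 169 − 31 = 138 left.
June 2001 has 30 days: 138 − 30 = 108 left.
July 2001 has 31 days: 108 − 31 = 77 left.
August 2001 has 31 days: 77 − 31 = 46 left.
September 2001 has 30 days: 46 − 30 = 16 left.
16 days into October 2001 → October 16, 2001.

October 16, 2001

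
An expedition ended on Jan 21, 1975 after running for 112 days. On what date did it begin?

October 1, 1974

Counting back 112 days from January 21, 1975.
Going back 21 days from January 21, 1975 reaches the end of the previous month; 112 − 21 = 91 left.
December 1974 has 31 days: 91 − 31 = 60 left.
November 1974 has 30 days: 60 − 30 = 30 left.
October 1974 has 31 days; 31 − 30 = 1 → October 1, 1974.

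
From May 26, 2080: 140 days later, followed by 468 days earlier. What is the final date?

Adding 140 days from May 26, 2080:
May has 31 days, so 31 − 26 = 5 days remain after May 26, 2080; 140 − 5 = 135 left.
June 2080 has 30 days: 135 − 30 = 105 left.
July 2080 has 31 days: 105 − 31 = 74 left.
August 2080 has 31 days: 74 − 31 = 43 left.
September 2080 has 30 days: 43 − 30 = 13 left.
13 days into October 2080 → October 13, 2080.
Counting back 468 days from October 13, 2080:
Going back 13 days from October 13, 2080 reaches the end of the previous month; 468 − 13 = 455 left.
September 2080 has 30 days: 455 − 30 = 425 left.
August 2080 has 31 days: 425 − 31 = 394 left.
July 2080 has 31 days: 394 − 31 = 363 left.
June 2080 has 30 days: 363 − 30 = 333 left.
May 2080 has 31 days: 333 − 31 = 302 left.
April 2080 has 30 days: 302 − 30 = 272 left.
March 2080 has 31 days: 272 − 31 = 241 left.
February 2080 has 29 days (2080 is a leap year): 241 − 29 = 212 left.
January 2080 has 31 days: 212 − 31 = 181 left.
December 2079 has 31 days: 181 − 31 = 150 left.
November 2079 has 30 days: 150 − 30 = 120 left.
October 2079 has 31 days: 120 − 31 = 89 left.
September 2079 has 30 days: 89 − 30 = 59 left.
August 2079 has 31 days: 59 − 31 = 28 left.
July 2079 has 31 days; 31 − 28 = 3 → July 3, 2079.

July 3, 2079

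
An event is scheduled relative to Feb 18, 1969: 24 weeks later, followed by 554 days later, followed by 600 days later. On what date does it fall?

October 2, 1972

Advancing 24 weeks (= 168 days) from February 18, 1969:
February has 28 days, so 28 − 18 = 10 days remain after February 18, 1969; 168 − 10 = 158 left.
March 1969 has 31 days: 158 − 31 = 127 left.
April 1969 has 30 days: 127 − 30 = 97 left.
May 1969 has 31 days: 97 − 31 = 66 left.
June 1969 has 30 days: 66 − 30 = 36 left.
July 1969 has 31 days: 36 − 31 = 5 left.
5 days into August 1969 → August 5, 1969.
Adding 554 days from August 5, 1969:
August has 31 days, so 31 − 5 = 26 days remain after August 5, 1969; 554 − 26 = 528 left.
September 1969 has 30 days: 528 − 30 = 498 left.
October 1969 has 31 days: 498 − 31 = 467 left.
November 1969 has 30 days: 467 − 30 = 437 left.
December 1969 has 31 days: 437 − 31 = 406 left.
January 1970 has 31 days: 406 − 31 = 375 left.
February 1970 has 28 days (1970 is not a leap year): 375 − 28 = 347 left.
March 1970 has 31 days: 347 − 31 = 316 left.
April 1970 has 30 days: 316 − 30 = 286 left.
May 1970 has 31 days: 286 − 31 = 255 left.
June 1970 has 30 days: 255 − 30 = 225 left.
July 1970 has 31 days: 225 − 31 = 194 left.
August 1970 has 31 days: 194 − 31 = 163 left.
September 1970 has 30 days: 163 − 30 = 133 left.
October 1970 has 31 days: 133 − 31 = 102 left.
November 1970 has 30 days: 102 − 30 = 72 left.
December 1970 has 31 days: 72 − 31 = 41 left.
January 1971 has 31 days: 41 − 31 = 10 left.
10 days into February 1971 → February 10, 1971.
Adding 600 days from February 10, 1971:
February has 28 days, so 28 − 10 = 18 days remain after February 10, 1971; 600 − 18 = 582 left.
March 1971 has 31 days: 582 − 31 = 551 left.
April 1971 has 30 days: 551 − 30 = 521 left.
May 1971 has 31 days: 521 − 31 = 490 left.
June 1971 has 30 days: 490 − 30 = 460 left.
July 1971 has 31 days: 460 − 31 = 429 left.
August 1971 has 31 days: 429 − 31 = 398 left.
September 1971 has 30 days: 398 − 30 = 368 left.
October 1971 has 31 days: 368 − 31 = 337 left.
November 1971 has 30 days: 337 − 30 = 307 left.
December 1971 has 31 days: 307 − 31 = 276 left.
January 1972 has 31 days: 276 − 31 = 245 left.
February 1972 has 29 days (1972 is a leap year): 245 − 29 = 216 left.
March 1972 has 31 days: 216 − 31 = 185 left.
April 1972 has 30 days: 185 − 30 = 155 left.
May 1972 has 31 days: 155 − 31 = 124 left.
June 1972 has 30 days: 124 − 30 = 94 left.
July 1972 has 31 days: 94 − 31 = 63 left.
August 1972 has 31 days: 63 − 31 = 32 left.
September 1972 has 30 days: 32 − 30 = 2 left.
2 days into October 1972 → October 2, 1972.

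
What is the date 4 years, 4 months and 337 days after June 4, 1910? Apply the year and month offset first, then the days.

Advancing 4 years, 4 months and 337 days from June 4, 1910: first the month/year part, then the days.
+4 years → 1914; month 6 + 4 = 10 → October 1914.
Day 4 is valid in October, giving October 4, 1914.
Now add 337 days from October 4, 1914.
October has 31 days, so 31 − 4 = 27 days remain after October 4, 1914; 337 − 27 = 310 left.
November 1914 has 30 days: 310 − 30 = 280 left.
December 1914 has 31 days: 280 − 31 = 249 left.
January 1915 has 31 days: 249 − 31 = 218 left.
February 1915 has 28 days (1915 is not a leap year): 218 − 28 = 190 left.
March 1915 has 31 days: 190 − 31 = 159 left.
April 1915 has 30 days: 159 − 30 = 129 left.
May 1915 has 31 days: 129 − 31 = 98 left.
June 1915 has 30 days: 98 − 30 = 68 left.
July 1915 has 31 days: 68 − 31 = 37 left.
August 1915 has 31 days: 37 − 31 = 6 left.
6 days into September 1915 → September 6, 1915.

September 6, 1915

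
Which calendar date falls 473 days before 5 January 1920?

Subtracting 473 days from January 5, 1920.
Going back 5 days from January 5, 1920 reaches the end of the previous month; 473 − 5 = 468 left.
December 1919 has 31 days: 468 − 31 = 437 left.
November 1919 has 30 days: 437 − 30 = 407 left.
October 1919 has 31 days: 407 − 31 = 376 left.
September 1919 has 30 days: 376 − 30 = 346 left.
August 1919 has 31 days: 346 − 31 = 315 left.
July 1919 has 31 days: 315 − 31 = 284 left.
June 1919 has 30 days: 284 − 30 = 254 left.
May 1919 has 31 days: 254 − 31 = 223 left.
April 1919 has 30 days: 223 − 30 = 193 left.
March 1919 has 31 days: 193 − 31 = 162 left.
February 1919 has 28 days (1919 is not a leap year): 162 − 28 = 134 left.
January 1919 has 31 days: 134 − 31 = 103 left.
December 1918 has 31 days: 103 − 31 = 72 left.
November 1918 has 30 days: 72 − 30 = 42 left.
October 1918 has 31 days: 42 − 31 = 11 left.
September 1918 has 30 days; 30 − 11 = 19 → September 19, 1918.

September 19, 1918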